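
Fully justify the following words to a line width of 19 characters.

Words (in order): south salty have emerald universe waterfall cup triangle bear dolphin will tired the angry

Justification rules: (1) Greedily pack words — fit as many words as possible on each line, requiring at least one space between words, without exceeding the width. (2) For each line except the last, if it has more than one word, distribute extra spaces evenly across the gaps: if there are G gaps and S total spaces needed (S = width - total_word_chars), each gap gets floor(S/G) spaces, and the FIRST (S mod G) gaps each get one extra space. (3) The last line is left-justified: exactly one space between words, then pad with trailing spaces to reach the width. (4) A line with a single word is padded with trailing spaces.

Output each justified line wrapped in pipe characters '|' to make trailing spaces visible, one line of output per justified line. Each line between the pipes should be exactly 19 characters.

Line 1: ['south', 'salty', 'have'] (min_width=16, slack=3)
Line 2: ['emerald', 'universe'] (min_width=16, slack=3)
Line 3: ['waterfall', 'cup'] (min_width=13, slack=6)
Line 4: ['triangle', 'bear'] (min_width=13, slack=6)
Line 5: ['dolphin', 'will', 'tired'] (min_width=18, slack=1)
Line 6: ['the', 'angry'] (min_width=9, slack=10)

Answer: |south   salty  have|
|emerald    universe|
|waterfall       cup|
|triangle       bear|
|dolphin  will tired|
|the angry          |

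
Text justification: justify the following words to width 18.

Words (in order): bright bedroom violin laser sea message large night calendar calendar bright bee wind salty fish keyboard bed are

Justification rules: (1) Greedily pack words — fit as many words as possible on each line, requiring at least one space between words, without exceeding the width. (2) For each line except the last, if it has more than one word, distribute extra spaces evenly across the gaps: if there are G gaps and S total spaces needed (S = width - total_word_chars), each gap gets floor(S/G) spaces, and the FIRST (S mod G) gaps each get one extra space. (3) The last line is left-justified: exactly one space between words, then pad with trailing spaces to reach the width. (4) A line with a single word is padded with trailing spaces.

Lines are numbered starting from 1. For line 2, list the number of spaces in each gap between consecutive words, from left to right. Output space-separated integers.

Answer: 2 2

Derivation:
Line 1: ['bright', 'bedroom'] (min_width=14, slack=4)
Line 2: ['violin', 'laser', 'sea'] (min_width=16, slack=2)
Line 3: ['message', 'large'] (min_width=13, slack=5)
Line 4: ['night', 'calendar'] (min_width=14, slack=4)
Line 5: ['calendar', 'bright'] (min_width=15, slack=3)
Line 6: ['bee', 'wind', 'salty'] (min_width=14, slack=4)
Line 7: ['fish', 'keyboard', 'bed'] (min_width=17, slack=1)
Line 8: ['are'] (min_width=3, slack=15)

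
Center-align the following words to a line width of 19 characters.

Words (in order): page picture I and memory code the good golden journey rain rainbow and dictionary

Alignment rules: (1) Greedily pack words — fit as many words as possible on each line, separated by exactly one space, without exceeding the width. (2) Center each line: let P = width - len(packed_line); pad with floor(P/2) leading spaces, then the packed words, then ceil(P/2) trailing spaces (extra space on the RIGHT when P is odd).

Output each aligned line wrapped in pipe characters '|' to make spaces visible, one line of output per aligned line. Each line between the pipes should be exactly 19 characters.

Answer: |page picture I and |
|  memory code the  |
|good golden journey|
| rain rainbow and  |
|    dictionary     |

Derivation:
Line 1: ['page', 'picture', 'I', 'and'] (min_width=18, slack=1)
Line 2: ['memory', 'code', 'the'] (min_width=15, slack=4)
Line 3: ['good', 'golden', 'journey'] (min_width=19, slack=0)
Line 4: ['rain', 'rainbow', 'and'] (min_width=16, slack=3)
Line 5: ['dictionary'] (min_width=10, slack=9)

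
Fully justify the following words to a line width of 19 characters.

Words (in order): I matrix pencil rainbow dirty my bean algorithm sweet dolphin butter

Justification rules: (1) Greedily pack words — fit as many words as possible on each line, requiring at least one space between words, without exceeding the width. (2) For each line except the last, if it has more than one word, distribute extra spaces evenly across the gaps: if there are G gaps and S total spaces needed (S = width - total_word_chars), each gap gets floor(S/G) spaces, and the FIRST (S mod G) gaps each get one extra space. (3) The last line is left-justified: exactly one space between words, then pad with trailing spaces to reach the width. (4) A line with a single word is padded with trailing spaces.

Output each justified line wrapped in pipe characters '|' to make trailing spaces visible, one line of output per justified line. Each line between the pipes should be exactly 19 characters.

Answer: |I   matrix   pencil|
|rainbow   dirty  my|
|bean      algorithm|
|sweet       dolphin|
|butter             |

Derivation:
Line 1: ['I', 'matrix', 'pencil'] (min_width=15, slack=4)
Line 2: ['rainbow', 'dirty', 'my'] (min_width=16, slack=3)
Line 3: ['bean', 'algorithm'] (min_width=14, slack=5)
Line 4: ['sweet', 'dolphin'] (min_width=13, slack=6)
Line 5: ['butter'] (min_width=6, slack=13)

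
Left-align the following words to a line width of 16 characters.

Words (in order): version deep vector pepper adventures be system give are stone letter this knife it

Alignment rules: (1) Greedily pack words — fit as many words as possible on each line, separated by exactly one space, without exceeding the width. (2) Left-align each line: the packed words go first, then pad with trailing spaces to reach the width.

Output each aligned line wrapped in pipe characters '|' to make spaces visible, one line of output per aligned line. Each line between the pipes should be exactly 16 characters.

Answer: |version deep    |
|vector pepper   |
|adventures be   |
|system give are |
|stone letter    |
|this knife it   |

Derivation:
Line 1: ['version', 'deep'] (min_width=12, slack=4)
Line 2: ['vector', 'pepper'] (min_width=13, slack=3)
Line 3: ['adventures', 'be'] (min_width=13, slack=3)
Line 4: ['system', 'give', 'are'] (min_width=15, slack=1)
Line 5: ['stone', 'letter'] (min_width=12, slack=4)
Line 6: ['this', 'knife', 'it'] (min_width=13, slack=3)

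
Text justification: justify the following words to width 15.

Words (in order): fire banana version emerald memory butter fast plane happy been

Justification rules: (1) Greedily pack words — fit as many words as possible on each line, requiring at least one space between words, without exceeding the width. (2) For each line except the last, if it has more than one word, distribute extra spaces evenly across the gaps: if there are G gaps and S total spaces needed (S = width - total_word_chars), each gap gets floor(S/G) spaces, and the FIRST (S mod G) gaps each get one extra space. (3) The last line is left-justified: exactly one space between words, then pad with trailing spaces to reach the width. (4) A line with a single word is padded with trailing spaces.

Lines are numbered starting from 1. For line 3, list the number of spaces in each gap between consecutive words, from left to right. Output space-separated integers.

Line 1: ['fire', 'banana'] (min_width=11, slack=4)
Line 2: ['version', 'emerald'] (min_width=15, slack=0)
Line 3: ['memory', 'butter'] (min_width=13, slack=2)
Line 4: ['fast', 'plane'] (min_width=10, slack=5)
Line 5: ['happy', 'been'] (min_width=10, slack=5)

Answer: 3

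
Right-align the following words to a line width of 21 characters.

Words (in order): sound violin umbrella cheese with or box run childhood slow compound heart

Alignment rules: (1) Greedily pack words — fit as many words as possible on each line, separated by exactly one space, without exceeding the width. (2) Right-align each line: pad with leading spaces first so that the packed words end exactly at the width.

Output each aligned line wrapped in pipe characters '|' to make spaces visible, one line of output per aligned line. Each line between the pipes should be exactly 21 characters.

Line 1: ['sound', 'violin', 'umbrella'] (min_width=21, slack=0)
Line 2: ['cheese', 'with', 'or', 'box'] (min_width=18, slack=3)
Line 3: ['run', 'childhood', 'slow'] (min_width=18, slack=3)
Line 4: ['compound', 'heart'] (min_width=14, slack=7)

Answer: |sound violin umbrella|
|   cheese with or box|
|   run childhood slow|
|       compound heart|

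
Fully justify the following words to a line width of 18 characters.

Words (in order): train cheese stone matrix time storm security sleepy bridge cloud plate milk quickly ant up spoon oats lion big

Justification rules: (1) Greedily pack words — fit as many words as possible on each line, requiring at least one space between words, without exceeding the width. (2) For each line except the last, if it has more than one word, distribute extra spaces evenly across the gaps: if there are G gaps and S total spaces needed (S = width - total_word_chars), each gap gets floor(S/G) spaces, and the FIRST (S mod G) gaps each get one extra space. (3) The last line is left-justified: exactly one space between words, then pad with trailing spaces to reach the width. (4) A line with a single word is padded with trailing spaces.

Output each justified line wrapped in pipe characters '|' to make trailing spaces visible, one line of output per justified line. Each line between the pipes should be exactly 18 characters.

Answer: |train cheese stone|
|matrix  time storm|
|security    sleepy|
|bridge cloud plate|
|milk  quickly  ant|
|up spoon oats lion|
|big               |

Derivation:
Line 1: ['train', 'cheese', 'stone'] (min_width=18, slack=0)
Line 2: ['matrix', 'time', 'storm'] (min_width=17, slack=1)
Line 3: ['security', 'sleepy'] (min_width=15, slack=3)
Line 4: ['bridge', 'cloud', 'plate'] (min_width=18, slack=0)
Line 5: ['milk', 'quickly', 'ant'] (min_width=16, slack=2)
Line 6: ['up', 'spoon', 'oats', 'lion'] (min_width=18, slack=0)
Line 7: ['big'] (min_width=3, slack=15)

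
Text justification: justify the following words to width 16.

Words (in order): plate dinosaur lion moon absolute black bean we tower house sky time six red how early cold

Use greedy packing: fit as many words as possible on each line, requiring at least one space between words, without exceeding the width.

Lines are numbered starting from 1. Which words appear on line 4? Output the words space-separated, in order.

Answer: bean we tower

Derivation:
Line 1: ['plate', 'dinosaur'] (min_width=14, slack=2)
Line 2: ['lion', 'moon'] (min_width=9, slack=7)
Line 3: ['absolute', 'black'] (min_width=14, slack=2)
Line 4: ['bean', 'we', 'tower'] (min_width=13, slack=3)
Line 5: ['house', 'sky', 'time'] (min_width=14, slack=2)
Line 6: ['six', 'red', 'how'] (min_width=11, slack=5)
Line 7: ['early', 'cold'] (min_width=10, slack=6)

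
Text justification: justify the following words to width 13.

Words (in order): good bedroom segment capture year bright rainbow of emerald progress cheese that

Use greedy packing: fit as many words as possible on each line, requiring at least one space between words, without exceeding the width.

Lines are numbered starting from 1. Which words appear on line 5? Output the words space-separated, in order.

Answer: rainbow of

Derivation:
Line 1: ['good', 'bedroom'] (min_width=12, slack=1)
Line 2: ['segment'] (min_width=7, slack=6)
Line 3: ['capture', 'year'] (min_width=12, slack=1)
Line 4: ['bright'] (min_width=6, slack=7)
Line 5: ['rainbow', 'of'] (min_width=10, slack=3)
Line 6: ['emerald'] (min_width=7, slack=6)
Line 7: ['progress'] (min_width=8, slack=5)
Line 8: ['cheese', 'that'] (min_width=11, slack=2)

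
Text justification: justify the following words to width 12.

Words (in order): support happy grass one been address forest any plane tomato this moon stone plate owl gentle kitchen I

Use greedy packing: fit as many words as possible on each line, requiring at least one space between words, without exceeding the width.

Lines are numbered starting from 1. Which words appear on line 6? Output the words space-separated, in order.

Answer: plane tomato

Derivation:
Line 1: ['support'] (min_width=7, slack=5)
Line 2: ['happy', 'grass'] (min_width=11, slack=1)
Line 3: ['one', 'been'] (min_width=8, slack=4)
Line 4: ['address'] (min_width=7, slack=5)
Line 5: ['forest', 'any'] (min_width=10, slack=2)
Line 6: ['plane', 'tomato'] (min_width=12, slack=0)
Line 7: ['this', 'moon'] (min_width=9, slack=3)
Line 8: ['stone', 'plate'] (min_width=11, slack=1)
Line 9: ['owl', 'gentle'] (min_width=10, slack=2)
Line 10: ['kitchen', 'I'] (min_width=9, slack=3)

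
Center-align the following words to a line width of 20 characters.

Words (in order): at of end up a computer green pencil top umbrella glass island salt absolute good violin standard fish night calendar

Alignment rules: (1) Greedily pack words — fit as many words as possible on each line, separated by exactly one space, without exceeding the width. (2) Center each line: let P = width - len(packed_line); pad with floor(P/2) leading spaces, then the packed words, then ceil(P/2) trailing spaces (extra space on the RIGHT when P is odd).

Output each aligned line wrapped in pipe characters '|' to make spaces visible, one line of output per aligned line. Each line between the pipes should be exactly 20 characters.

Line 1: ['at', 'of', 'end', 'up', 'a'] (min_width=14, slack=6)
Line 2: ['computer', 'green'] (min_width=14, slack=6)
Line 3: ['pencil', 'top', 'umbrella'] (min_width=19, slack=1)
Line 4: ['glass', 'island', 'salt'] (min_width=17, slack=3)
Line 5: ['absolute', 'good', 'violin'] (min_width=20, slack=0)
Line 6: ['standard', 'fish', 'night'] (min_width=19, slack=1)
Line 7: ['calendar'] (min_width=8, slack=12)

Answer: |   at of end up a   |
|   computer green   |
|pencil top umbrella |
| glass island salt  |
|absolute good violin|
|standard fish night |
|      calendar      |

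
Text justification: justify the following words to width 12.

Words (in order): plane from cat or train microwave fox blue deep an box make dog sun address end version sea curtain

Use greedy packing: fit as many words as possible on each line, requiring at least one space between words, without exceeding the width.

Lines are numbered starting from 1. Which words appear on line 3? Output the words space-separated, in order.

Answer: microwave

Derivation:
Line 1: ['plane', 'from'] (min_width=10, slack=2)
Line 2: ['cat', 'or', 'train'] (min_width=12, slack=0)
Line 3: ['microwave'] (min_width=9, slack=3)
Line 4: ['fox', 'blue'] (min_width=8, slack=4)
Line 5: ['deep', 'an', 'box'] (min_width=11, slack=1)
Line 6: ['make', 'dog', 'sun'] (min_width=12, slack=0)
Line 7: ['address', 'end'] (min_width=11, slack=1)
Line 8: ['version', 'sea'] (min_width=11, slack=1)
Line 9: ['curtain'] (min_width=7, slack=5)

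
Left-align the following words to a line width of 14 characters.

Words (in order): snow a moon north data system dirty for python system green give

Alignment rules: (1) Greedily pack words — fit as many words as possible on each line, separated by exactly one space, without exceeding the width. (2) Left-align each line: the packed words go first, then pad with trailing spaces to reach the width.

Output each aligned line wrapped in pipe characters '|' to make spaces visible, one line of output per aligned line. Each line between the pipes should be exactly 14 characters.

Line 1: ['snow', 'a', 'moon'] (min_width=11, slack=3)
Line 2: ['north', 'data'] (min_width=10, slack=4)
Line 3: ['system', 'dirty'] (min_width=12, slack=2)
Line 4: ['for', 'python'] (min_width=10, slack=4)
Line 5: ['system', 'green'] (min_width=12, slack=2)
Line 6: ['give'] (min_width=4, slack=10)

Answer: |snow a moon   |
|north data    |
|system dirty  |
|for python    |
|system green  |
|give          |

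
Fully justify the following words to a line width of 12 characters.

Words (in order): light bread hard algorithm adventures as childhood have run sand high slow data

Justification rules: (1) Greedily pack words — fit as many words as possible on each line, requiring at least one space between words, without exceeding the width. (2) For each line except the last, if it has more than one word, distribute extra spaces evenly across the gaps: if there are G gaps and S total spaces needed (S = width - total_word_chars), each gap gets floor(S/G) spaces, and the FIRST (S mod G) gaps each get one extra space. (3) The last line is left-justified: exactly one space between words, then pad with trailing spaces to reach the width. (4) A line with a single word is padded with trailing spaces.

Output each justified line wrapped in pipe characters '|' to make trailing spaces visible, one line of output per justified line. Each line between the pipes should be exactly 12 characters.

Line 1: ['light', 'bread'] (min_width=11, slack=1)
Line 2: ['hard'] (min_width=4, slack=8)
Line 3: ['algorithm'] (min_width=9, slack=3)
Line 4: ['adventures'] (min_width=10, slack=2)
Line 5: ['as', 'childhood'] (min_width=12, slack=0)
Line 6: ['have', 'run'] (min_width=8, slack=4)
Line 7: ['sand', 'high'] (min_width=9, slack=3)
Line 8: ['slow', 'data'] (min_width=9, slack=3)

Answer: |light  bread|
|hard        |
|algorithm   |
|adventures  |
|as childhood|
|have     run|
|sand    high|
|slow data   |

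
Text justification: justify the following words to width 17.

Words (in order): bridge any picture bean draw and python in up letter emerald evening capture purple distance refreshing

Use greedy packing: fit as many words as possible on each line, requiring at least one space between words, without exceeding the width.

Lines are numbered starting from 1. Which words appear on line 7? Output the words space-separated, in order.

Answer: refreshing

Derivation:
Line 1: ['bridge', 'any'] (min_width=10, slack=7)
Line 2: ['picture', 'bean', 'draw'] (min_width=17, slack=0)
Line 3: ['and', 'python', 'in', 'up'] (min_width=16, slack=1)
Line 4: ['letter', 'emerald'] (min_width=14, slack=3)
Line 5: ['evening', 'capture'] (min_width=15, slack=2)
Line 6: ['purple', 'distance'] (min_width=15, slack=2)
Line 7: ['refreshing'] (min_width=10, slack=7)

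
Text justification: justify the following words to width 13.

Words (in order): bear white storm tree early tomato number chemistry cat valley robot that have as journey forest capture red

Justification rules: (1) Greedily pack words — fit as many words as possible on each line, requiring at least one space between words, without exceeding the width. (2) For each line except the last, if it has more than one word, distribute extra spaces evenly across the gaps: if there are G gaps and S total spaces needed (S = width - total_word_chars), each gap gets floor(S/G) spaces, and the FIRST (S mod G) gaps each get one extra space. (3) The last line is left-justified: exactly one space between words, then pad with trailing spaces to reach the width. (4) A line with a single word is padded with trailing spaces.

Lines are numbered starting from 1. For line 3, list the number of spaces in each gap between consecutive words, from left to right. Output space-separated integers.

Line 1: ['bear', 'white'] (min_width=10, slack=3)
Line 2: ['storm', 'tree'] (min_width=10, slack=3)
Line 3: ['early', 'tomato'] (min_width=12, slack=1)
Line 4: ['number'] (min_width=6, slack=7)
Line 5: ['chemistry', 'cat'] (min_width=13, slack=0)
Line 6: ['valley', 'robot'] (min_width=12, slack=1)
Line 7: ['that', 'have', 'as'] (min_width=12, slack=1)
Line 8: ['journey'] (min_width=7, slack=6)
Line 9: ['forest'] (min_width=6, slack=7)
Line 10: ['capture', 'red'] (min_width=11, slack=2)

Answer: 2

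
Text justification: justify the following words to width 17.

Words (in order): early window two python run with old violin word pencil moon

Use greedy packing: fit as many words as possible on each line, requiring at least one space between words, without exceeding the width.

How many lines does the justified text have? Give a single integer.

Answer: 4

Derivation:
Line 1: ['early', 'window', 'two'] (min_width=16, slack=1)
Line 2: ['python', 'run', 'with'] (min_width=15, slack=2)
Line 3: ['old', 'violin', 'word'] (min_width=15, slack=2)
Line 4: ['pencil', 'moon'] (min_width=11, slack=6)
Total lines: 4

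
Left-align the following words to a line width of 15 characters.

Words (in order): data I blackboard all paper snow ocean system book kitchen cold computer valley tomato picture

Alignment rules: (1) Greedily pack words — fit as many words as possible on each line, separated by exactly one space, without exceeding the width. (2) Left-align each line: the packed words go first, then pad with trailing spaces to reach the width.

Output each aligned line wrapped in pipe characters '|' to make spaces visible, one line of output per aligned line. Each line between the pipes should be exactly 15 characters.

Line 1: ['data', 'I'] (min_width=6, slack=9)
Line 2: ['blackboard', 'all'] (min_width=14, slack=1)
Line 3: ['paper', 'snow'] (min_width=10, slack=5)
Line 4: ['ocean', 'system'] (min_width=12, slack=3)
Line 5: ['book', 'kitchen'] (min_width=12, slack=3)
Line 6: ['cold', 'computer'] (min_width=13, slack=2)
Line 7: ['valley', 'tomato'] (min_width=13, slack=2)
Line 8: ['picture'] (min_width=7, slack=8)

Answer: |data I         |
|blackboard all |
|paper snow     |
|ocean system   |
|book kitchen   |
|cold computer  |
|valley tomato  |
|picture        |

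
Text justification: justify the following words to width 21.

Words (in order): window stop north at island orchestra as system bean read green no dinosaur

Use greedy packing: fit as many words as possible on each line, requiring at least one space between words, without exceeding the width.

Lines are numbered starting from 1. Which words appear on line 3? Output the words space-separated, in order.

Line 1: ['window', 'stop', 'north', 'at'] (min_width=20, slack=1)
Line 2: ['island', 'orchestra', 'as'] (min_width=19, slack=2)
Line 3: ['system', 'bean', 'read'] (min_width=16, slack=5)
Line 4: ['green', 'no', 'dinosaur'] (min_width=17, slack=4)

Answer: system bean read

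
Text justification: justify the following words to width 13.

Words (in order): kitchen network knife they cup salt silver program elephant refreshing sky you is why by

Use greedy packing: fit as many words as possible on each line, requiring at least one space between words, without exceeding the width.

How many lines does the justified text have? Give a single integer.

Answer: 9

Derivation:
Line 1: ['kitchen'] (min_width=7, slack=6)
Line 2: ['network', 'knife'] (min_width=13, slack=0)
Line 3: ['they', 'cup', 'salt'] (min_width=13, slack=0)
Line 4: ['silver'] (min_width=6, slack=7)
Line 5: ['program'] (min_width=7, slack=6)
Line 6: ['elephant'] (min_width=8, slack=5)
Line 7: ['refreshing'] (min_width=10, slack=3)
Line 8: ['sky', 'you', 'is'] (min_width=10, slack=3)
Line 9: ['why', 'by'] (min_width=6, slack=7)
Total lines: 9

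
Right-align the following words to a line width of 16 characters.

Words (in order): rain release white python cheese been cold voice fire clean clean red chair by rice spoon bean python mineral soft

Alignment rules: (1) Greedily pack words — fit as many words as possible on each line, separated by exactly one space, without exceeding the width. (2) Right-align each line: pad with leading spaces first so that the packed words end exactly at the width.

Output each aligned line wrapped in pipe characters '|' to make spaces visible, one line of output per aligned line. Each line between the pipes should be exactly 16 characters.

Answer: |    rain release|
|    white python|
|cheese been cold|
|voice fire clean|
| clean red chair|
|   by rice spoon|
|     bean python|
|    mineral soft|

Derivation:
Line 1: ['rain', 'release'] (min_width=12, slack=4)
Line 2: ['white', 'python'] (min_width=12, slack=4)
Line 3: ['cheese', 'been', 'cold'] (min_width=16, slack=0)
Line 4: ['voice', 'fire', 'clean'] (min_width=16, slack=0)
Line 5: ['clean', 'red', 'chair'] (min_width=15, slack=1)
Line 6: ['by', 'rice', 'spoon'] (min_width=13, slack=3)
Line 7: ['bean', 'python'] (min_width=11, slack=5)
Line 8: ['mineral', 'soft'] (min_width=12, slack=4)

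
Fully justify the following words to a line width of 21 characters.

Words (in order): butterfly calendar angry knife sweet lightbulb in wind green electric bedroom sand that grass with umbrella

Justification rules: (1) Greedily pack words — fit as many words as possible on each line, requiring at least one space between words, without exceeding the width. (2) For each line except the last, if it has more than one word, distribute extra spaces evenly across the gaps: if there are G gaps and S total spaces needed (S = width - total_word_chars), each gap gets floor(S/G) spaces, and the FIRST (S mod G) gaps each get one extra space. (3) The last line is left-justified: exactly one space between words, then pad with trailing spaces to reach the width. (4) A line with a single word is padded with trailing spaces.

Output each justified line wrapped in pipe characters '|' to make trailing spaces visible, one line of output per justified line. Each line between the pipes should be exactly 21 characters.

Line 1: ['butterfly', 'calendar'] (min_width=18, slack=3)
Line 2: ['angry', 'knife', 'sweet'] (min_width=17, slack=4)
Line 3: ['lightbulb', 'in', 'wind'] (min_width=17, slack=4)
Line 4: ['green', 'electric'] (min_width=14, slack=7)
Line 5: ['bedroom', 'sand', 'that'] (min_width=17, slack=4)
Line 6: ['grass', 'with', 'umbrella'] (min_width=19, slack=2)

Answer: |butterfly    calendar|
|angry   knife   sweet|
|lightbulb   in   wind|
|green        electric|
|bedroom   sand   that|
|grass with umbrella  |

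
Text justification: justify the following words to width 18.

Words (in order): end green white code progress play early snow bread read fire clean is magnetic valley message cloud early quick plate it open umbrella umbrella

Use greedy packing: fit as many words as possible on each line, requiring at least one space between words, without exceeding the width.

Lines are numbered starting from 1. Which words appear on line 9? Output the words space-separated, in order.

Line 1: ['end', 'green', 'white'] (min_width=15, slack=3)
Line 2: ['code', 'progress', 'play'] (min_width=18, slack=0)
Line 3: ['early', 'snow', 'bread'] (min_width=16, slack=2)
Line 4: ['read', 'fire', 'clean', 'is'] (min_width=18, slack=0)
Line 5: ['magnetic', 'valley'] (min_width=15, slack=3)
Line 6: ['message', 'cloud'] (min_width=13, slack=5)
Line 7: ['early', 'quick', 'plate'] (min_width=17, slack=1)
Line 8: ['it', 'open', 'umbrella'] (min_width=16, slack=2)
Line 9: ['umbrella'] (min_width=8, slack=10)

Answer: umbrella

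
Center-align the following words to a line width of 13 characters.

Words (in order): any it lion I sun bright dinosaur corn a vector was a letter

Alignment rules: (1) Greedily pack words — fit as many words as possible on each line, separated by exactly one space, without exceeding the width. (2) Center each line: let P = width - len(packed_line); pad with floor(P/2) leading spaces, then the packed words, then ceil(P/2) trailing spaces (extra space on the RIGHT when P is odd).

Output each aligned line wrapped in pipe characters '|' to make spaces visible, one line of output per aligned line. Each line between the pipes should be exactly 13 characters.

Answer: |any it lion I|
| sun bright  |
|dinosaur corn|
|a vector was |
|  a letter   |

Derivation:
Line 1: ['any', 'it', 'lion', 'I'] (min_width=13, slack=0)
Line 2: ['sun', 'bright'] (min_width=10, slack=3)
Line 3: ['dinosaur', 'corn'] (min_width=13, slack=0)
Line 4: ['a', 'vector', 'was'] (min_width=12, slack=1)
Line 5: ['a', 'letter'] (min_width=8, slack=5)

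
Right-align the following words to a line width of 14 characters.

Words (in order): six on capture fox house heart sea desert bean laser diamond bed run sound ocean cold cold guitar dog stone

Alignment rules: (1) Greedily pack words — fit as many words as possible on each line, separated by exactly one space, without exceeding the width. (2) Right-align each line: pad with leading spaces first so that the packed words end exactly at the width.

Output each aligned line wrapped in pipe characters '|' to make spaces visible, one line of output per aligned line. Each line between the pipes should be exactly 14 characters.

Line 1: ['six', 'on', 'capture'] (min_width=14, slack=0)
Line 2: ['fox', 'house'] (min_width=9, slack=5)
Line 3: ['heart', 'sea'] (min_width=9, slack=5)
Line 4: ['desert', 'bean'] (min_width=11, slack=3)
Line 5: ['laser', 'diamond'] (min_width=13, slack=1)
Line 6: ['bed', 'run', 'sound'] (min_width=13, slack=1)
Line 7: ['ocean', 'cold'] (min_width=10, slack=4)
Line 8: ['cold', 'guitar'] (min_width=11, slack=3)
Line 9: ['dog', 'stone'] (min_width=9, slack=5)

Answer: |six on capture|
|     fox house|
|     heart sea|
|   desert bean|
| laser diamond|
| bed run sound|
|    ocean cold|
|   cold guitar|
|     dog stone|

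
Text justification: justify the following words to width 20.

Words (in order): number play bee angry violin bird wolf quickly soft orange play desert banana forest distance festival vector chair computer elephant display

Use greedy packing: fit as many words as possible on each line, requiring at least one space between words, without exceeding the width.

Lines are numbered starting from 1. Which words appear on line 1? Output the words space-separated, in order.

Line 1: ['number', 'play', 'bee'] (min_width=15, slack=5)
Line 2: ['angry', 'violin', 'bird'] (min_width=17, slack=3)
Line 3: ['wolf', 'quickly', 'soft'] (min_width=17, slack=3)
Line 4: ['orange', 'play', 'desert'] (min_width=18, slack=2)
Line 5: ['banana', 'forest'] (min_width=13, slack=7)
Line 6: ['distance', 'festival'] (min_width=17, slack=3)
Line 7: ['vector', 'chair'] (min_width=12, slack=8)
Line 8: ['computer', 'elephant'] (min_width=17, slack=3)
Line 9: ['display'] (min_width=7, slack=13)

Answer: number play bee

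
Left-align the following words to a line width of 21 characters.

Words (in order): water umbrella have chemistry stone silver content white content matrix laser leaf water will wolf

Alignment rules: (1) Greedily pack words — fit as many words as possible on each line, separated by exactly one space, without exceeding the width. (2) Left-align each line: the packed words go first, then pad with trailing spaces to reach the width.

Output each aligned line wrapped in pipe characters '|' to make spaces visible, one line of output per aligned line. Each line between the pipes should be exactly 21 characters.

Line 1: ['water', 'umbrella', 'have'] (min_width=19, slack=2)
Line 2: ['chemistry', 'stone'] (min_width=15, slack=6)
Line 3: ['silver', 'content', 'white'] (min_width=20, slack=1)
Line 4: ['content', 'matrix', 'laser'] (min_width=20, slack=1)
Line 5: ['leaf', 'water', 'will', 'wolf'] (min_width=20, slack=1)

Answer: |water umbrella have  |
|chemistry stone      |
|silver content white |
|content matrix laser |
|leaf water will wolf |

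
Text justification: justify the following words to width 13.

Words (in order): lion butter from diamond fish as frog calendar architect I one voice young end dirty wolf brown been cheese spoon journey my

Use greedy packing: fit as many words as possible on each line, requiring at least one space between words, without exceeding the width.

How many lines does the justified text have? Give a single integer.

Answer: 11

Derivation:
Line 1: ['lion', 'butter'] (min_width=11, slack=2)
Line 2: ['from', 'diamond'] (min_width=12, slack=1)
Line 3: ['fish', 'as', 'frog'] (min_width=12, slack=1)
Line 4: ['calendar'] (min_width=8, slack=5)
Line 5: ['architect', 'I'] (min_width=11, slack=2)
Line 6: ['one', 'voice'] (min_width=9, slack=4)
Line 7: ['young', 'end'] (min_width=9, slack=4)
Line 8: ['dirty', 'wolf'] (min_width=10, slack=3)
Line 9: ['brown', 'been'] (min_width=10, slack=3)
Line 10: ['cheese', 'spoon'] (min_width=12, slack=1)
Line 11: ['journey', 'my'] (min_width=10, slack=3)
Total lines: 11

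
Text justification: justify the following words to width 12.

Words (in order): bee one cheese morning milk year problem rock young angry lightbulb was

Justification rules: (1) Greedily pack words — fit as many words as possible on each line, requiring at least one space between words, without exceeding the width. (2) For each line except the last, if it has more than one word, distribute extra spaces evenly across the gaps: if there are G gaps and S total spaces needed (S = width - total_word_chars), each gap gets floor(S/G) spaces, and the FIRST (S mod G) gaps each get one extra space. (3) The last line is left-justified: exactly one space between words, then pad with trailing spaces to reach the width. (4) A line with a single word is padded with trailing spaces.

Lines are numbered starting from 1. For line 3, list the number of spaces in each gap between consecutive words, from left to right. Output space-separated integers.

Answer: 1

Derivation:
Line 1: ['bee', 'one'] (min_width=7, slack=5)
Line 2: ['cheese'] (min_width=6, slack=6)
Line 3: ['morning', 'milk'] (min_width=12, slack=0)
Line 4: ['year', 'problem'] (min_width=12, slack=0)
Line 5: ['rock', 'young'] (min_width=10, slack=2)
Line 6: ['angry'] (min_width=5, slack=7)
Line 7: ['lightbulb'] (min_width=9, slack=3)
Line 8: ['was'] (min_width=3, slack=9)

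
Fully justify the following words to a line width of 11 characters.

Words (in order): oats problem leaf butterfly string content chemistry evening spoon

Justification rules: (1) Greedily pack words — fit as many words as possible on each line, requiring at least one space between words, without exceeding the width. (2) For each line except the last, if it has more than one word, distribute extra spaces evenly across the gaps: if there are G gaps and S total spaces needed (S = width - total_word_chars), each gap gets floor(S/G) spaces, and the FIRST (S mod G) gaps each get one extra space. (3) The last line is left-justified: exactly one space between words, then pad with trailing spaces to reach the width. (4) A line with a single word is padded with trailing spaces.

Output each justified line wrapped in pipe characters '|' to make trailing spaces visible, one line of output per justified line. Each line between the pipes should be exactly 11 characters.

Answer: |oats       |
|problem    |
|leaf       |
|butterfly  |
|string     |
|content    |
|chemistry  |
|evening    |
|spoon      |

Derivation:
Line 1: ['oats'] (min_width=4, slack=7)
Line 2: ['problem'] (min_width=7, slack=4)
Line 3: ['leaf'] (min_width=4, slack=7)
Line 4: ['butterfly'] (min_width=9, slack=2)
Line 5: ['string'] (min_width=6, slack=5)
Line 6: ['content'] (min_width=7, slack=4)
Line 7: ['chemistry'] (min_width=9, slack=2)
Line 8: ['evening'] (min_width=7, slack=4)
Line 9: ['spoon'] (min_width=5, slack=6)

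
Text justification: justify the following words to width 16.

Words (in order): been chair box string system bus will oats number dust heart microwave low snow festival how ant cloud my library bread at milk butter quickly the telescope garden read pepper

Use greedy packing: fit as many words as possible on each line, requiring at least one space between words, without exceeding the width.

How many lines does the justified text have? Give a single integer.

Line 1: ['been', 'chair', 'box'] (min_width=14, slack=2)
Line 2: ['string', 'system'] (min_width=13, slack=3)
Line 3: ['bus', 'will', 'oats'] (min_width=13, slack=3)
Line 4: ['number', 'dust'] (min_width=11, slack=5)
Line 5: ['heart', 'microwave'] (min_width=15, slack=1)
Line 6: ['low', 'snow'] (min_width=8, slack=8)
Line 7: ['festival', 'how', 'ant'] (min_width=16, slack=0)
Line 8: ['cloud', 'my', 'library'] (min_width=16, slack=0)
Line 9: ['bread', 'at', 'milk'] (min_width=13, slack=3)
Line 10: ['butter', 'quickly'] (min_width=14, slack=2)
Line 11: ['the', 'telescope'] (min_width=13, slack=3)
Line 12: ['garden', 'read'] (min_width=11, slack=5)
Line 13: ['pepper'] (min_width=6, slack=10)
Total lines: 13

Answer: 13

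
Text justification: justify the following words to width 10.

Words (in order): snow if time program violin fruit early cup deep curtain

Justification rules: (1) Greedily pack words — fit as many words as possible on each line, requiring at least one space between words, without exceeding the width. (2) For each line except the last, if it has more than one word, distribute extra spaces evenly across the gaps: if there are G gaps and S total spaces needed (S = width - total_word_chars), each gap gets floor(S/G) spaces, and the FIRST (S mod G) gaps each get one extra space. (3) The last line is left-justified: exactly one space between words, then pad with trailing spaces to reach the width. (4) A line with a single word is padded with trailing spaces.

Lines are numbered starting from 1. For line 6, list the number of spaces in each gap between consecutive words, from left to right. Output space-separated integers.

Answer: 2

Derivation:
Line 1: ['snow', 'if'] (min_width=7, slack=3)
Line 2: ['time'] (min_width=4, slack=6)
Line 3: ['program'] (min_width=7, slack=3)
Line 4: ['violin'] (min_width=6, slack=4)
Line 5: ['fruit'] (min_width=5, slack=5)
Line 6: ['early', 'cup'] (min_width=9, slack=1)
Line 7: ['deep'] (min_width=4, slack=6)
Line 8: ['curtain'] (min_width=7, slack=3)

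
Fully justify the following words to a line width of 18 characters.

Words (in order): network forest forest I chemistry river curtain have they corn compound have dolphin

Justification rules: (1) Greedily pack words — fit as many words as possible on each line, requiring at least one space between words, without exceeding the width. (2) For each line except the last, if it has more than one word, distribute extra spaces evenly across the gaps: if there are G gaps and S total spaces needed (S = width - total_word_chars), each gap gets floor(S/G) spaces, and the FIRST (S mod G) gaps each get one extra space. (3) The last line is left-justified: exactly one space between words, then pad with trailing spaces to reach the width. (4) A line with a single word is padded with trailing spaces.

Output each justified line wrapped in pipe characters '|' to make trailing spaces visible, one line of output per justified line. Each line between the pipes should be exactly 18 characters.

Line 1: ['network', 'forest'] (min_width=14, slack=4)
Line 2: ['forest', 'I', 'chemistry'] (min_width=18, slack=0)
Line 3: ['river', 'curtain', 'have'] (min_width=18, slack=0)
Line 4: ['they', 'corn', 'compound'] (min_width=18, slack=0)
Line 5: ['have', 'dolphin'] (min_width=12, slack=6)

Answer: |network     forest|
|forest I chemistry|
|river curtain have|
|they corn compound|
|have dolphin      |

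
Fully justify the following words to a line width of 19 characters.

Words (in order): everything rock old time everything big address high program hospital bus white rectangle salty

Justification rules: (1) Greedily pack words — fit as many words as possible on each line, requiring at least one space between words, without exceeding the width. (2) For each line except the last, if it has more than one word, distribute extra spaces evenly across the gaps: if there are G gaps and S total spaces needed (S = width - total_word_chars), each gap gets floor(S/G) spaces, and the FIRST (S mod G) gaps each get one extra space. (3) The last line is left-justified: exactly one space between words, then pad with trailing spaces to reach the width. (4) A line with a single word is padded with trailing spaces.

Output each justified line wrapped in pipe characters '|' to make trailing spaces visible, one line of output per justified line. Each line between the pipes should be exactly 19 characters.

Line 1: ['everything', 'rock', 'old'] (min_width=19, slack=0)
Line 2: ['time', 'everything', 'big'] (min_width=19, slack=0)
Line 3: ['address', 'high'] (min_width=12, slack=7)
Line 4: ['program', 'hospital'] (min_width=16, slack=3)
Line 5: ['bus', 'white', 'rectangle'] (min_width=19, slack=0)
Line 6: ['salty'] (min_width=5, slack=14)

Answer: |everything rock old|
|time everything big|
|address        high|
|program    hospital|
|bus white rectangle|
|salty              |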